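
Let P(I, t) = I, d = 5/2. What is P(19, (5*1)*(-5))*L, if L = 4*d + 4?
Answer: 266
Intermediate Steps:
d = 5/2 (d = 5*(½) = 5/2 ≈ 2.5000)
L = 14 (L = 4*(5/2) + 4 = 10 + 4 = 14)
P(19, (5*1)*(-5))*L = 19*14 = 266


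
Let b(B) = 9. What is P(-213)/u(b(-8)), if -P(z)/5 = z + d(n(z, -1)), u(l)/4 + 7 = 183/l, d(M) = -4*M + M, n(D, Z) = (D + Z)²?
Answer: 412803/32 ≈ 12900.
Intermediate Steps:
d(M) = -3*M
u(l) = -28 + 732/l (u(l) = -28 + 4*(183/l) = -28 + 732/l)
P(z) = -5*z + 15*(-1 + z)² (P(z) = -5*(z - 3*(z - 1)²) = -5*(z - 3*(-1 + z)²) = -5*z + 15*(-1 + z)²)
P(-213)/u(b(-8)) = (-5*(-213) + 15*(-1 - 213)²)/(-28 + 732/9) = (1065 + 15*(-214)²)/(-28 + 732*(⅑)) = (1065 + 15*45796)/(-28 + 244/3) = (1065 + 686940)/(160/3) = 688005*(3/160) = 412803/32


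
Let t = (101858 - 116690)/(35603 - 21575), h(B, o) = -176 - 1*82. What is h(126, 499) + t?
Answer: -302838/1169 ≈ -259.06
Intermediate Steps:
h(B, o) = -258 (h(B, o) = -176 - 82 = -258)
t = -1236/1169 (t = -14832/14028 = -14832*1/14028 = -1236/1169 ≈ -1.0573)
h(126, 499) + t = -258 - 1236/1169 = -302838/1169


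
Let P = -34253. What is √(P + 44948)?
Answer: √10695 ≈ 103.42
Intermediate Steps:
√(P + 44948) = √(-34253 + 44948) = √10695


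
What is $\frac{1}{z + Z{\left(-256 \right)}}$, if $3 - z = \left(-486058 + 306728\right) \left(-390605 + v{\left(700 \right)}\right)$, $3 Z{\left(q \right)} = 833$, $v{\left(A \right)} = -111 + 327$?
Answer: $- \frac{3}{210025377268} \approx -1.4284 \cdot 10^{-11}$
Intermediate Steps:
$v{\left(A \right)} = 216$
$Z{\left(q \right)} = \frac{833}{3}$ ($Z{\left(q \right)} = \frac{1}{3} \cdot 833 = \frac{833}{3}$)
$z = -70008459367$ ($z = 3 - \left(-486058 + 306728\right) \left(-390605 + 216\right) = 3 - \left(-179330\right) \left(-390389\right) = 3 - 70008459370 = -70008459367$)
$\frac{1}{z + Z{\left(-256 \right)}} = \frac{1}{-70008459367 + \frac{833}{3}} = \frac{1}{- \frac{210025377268}{3}} = - \frac{3}{210025377268}$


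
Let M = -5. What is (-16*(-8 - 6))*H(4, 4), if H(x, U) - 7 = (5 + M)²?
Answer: 1568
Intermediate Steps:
H(x, U) = 7 (H(x, U) = 7 + (5 - 5)² = 7 + 0² = 7 + 0 = 7)
(-16*(-8 - 6))*H(4, 4) = -16*(-8 - 6)*7 = -16*(-14)*7 = 224*7 = 1568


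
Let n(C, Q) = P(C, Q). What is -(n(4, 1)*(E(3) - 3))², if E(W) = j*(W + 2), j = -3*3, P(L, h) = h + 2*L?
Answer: -186624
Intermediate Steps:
j = -9
n(C, Q) = Q + 2*C
E(W) = -18 - 9*W (E(W) = -9*(W + 2) = -9*(2 + W) = -18 - 9*W)
-(n(4, 1)*(E(3) - 3))² = -((1 + 2*4)*((-18 - 9*3) - 3))² = -((1 + 8)*((-18 - 27) - 3))² = -(9*(-45 - 3))² = -(9*(-48))² = -1*(-432)² = -1*186624 = -186624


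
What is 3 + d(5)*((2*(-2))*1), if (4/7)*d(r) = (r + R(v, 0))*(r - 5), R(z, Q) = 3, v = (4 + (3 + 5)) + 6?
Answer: 3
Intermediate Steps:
v = 18 (v = (4 + 8) + 6 = 12 + 6 = 18)
d(r) = 7*(-5 + r)*(3 + r)/4 (d(r) = 7*((r + 3)*(r - 5))/4 = 7*((3 + r)*(-5 + r))/4 = 7*((-5 + r)*(3 + r))/4 = 7*(-5 + r)*(3 + r)/4)
3 + d(5)*((2*(-2))*1) = 3 + (-105/4 - 7/2*5 + (7/4)*5²)*((2*(-2))*1) = 3 + (-105/4 - 35/2 + (7/4)*25)*(-4*1) = 3 + (-105/4 - 35/2 + 175/4)*(-4) = 3 + 0*(-4) = 3 + 0 = 3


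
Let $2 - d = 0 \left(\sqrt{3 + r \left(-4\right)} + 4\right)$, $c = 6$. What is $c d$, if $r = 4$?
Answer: $12$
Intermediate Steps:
$d = 2$ ($d = 2 - 0 \left(\sqrt{3 + 4 \left(-4\right)} + 4\right) = 2 - 0 \left(\sqrt{3 - 16} + 4\right) = 2 - 0 \left(\sqrt{-13} + 4\right) = 2 - 0 \left(i \sqrt{13} + 4\right) = 2 - 0 \left(4 + i \sqrt{13}\right) = 2 - 0 = 2 + 0 = 2$)
$c d = 6 \cdot 2 = 12$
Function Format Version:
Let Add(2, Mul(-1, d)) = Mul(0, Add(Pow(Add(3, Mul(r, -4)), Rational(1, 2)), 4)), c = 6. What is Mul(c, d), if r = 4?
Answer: 12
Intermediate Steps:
d = 2 (d = Add(2, Mul(-1, Mul(0, Add(Pow(Add(3, Mul(4, -4)), Rational(1, 2)), 4)))) = Add(2, Mul(-1, Mul(0, Add(Pow(Add(3, -16), Rational(1, 2)), 4)))) = Add(2, Mul(-1, Mul(0, Add(Pow(-13, Rational(1, 2)), 4)))) = Add(2, Mul(-1, Mul(0, Add(Mul(I, Pow(13, Rational(1, 2))), 4)))) = Add(2, Mul(-1, Mul(0, Add(4, Mul(I, Pow(13, Rational(1, 2))))))) = Add(2, Mul(-1, 0)) = Add(2, 0) = 2)
Mul(c, d) = Mul(6, 2) = 12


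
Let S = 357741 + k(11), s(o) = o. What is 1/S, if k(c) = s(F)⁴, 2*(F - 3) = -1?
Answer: 16/5724481 ≈ 2.7950e-6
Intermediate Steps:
F = 5/2 (F = 3 + (½)*(-1) = 3 - ½ = 5/2 ≈ 2.5000)
k(c) = 625/16 (k(c) = (5/2)⁴ = 625/16)
S = 5724481/16 (S = 357741 + 625/16 = 5724481/16 ≈ 3.5778e+5)
1/S = 1/(5724481/16) = 16/5724481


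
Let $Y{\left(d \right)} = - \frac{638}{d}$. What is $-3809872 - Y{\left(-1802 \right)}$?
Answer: $- \frac{3432694991}{901} \approx -3.8099 \cdot 10^{6}$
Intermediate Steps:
$-3809872 - Y{\left(-1802 \right)} = -3809872 - - \frac{638}{-1802} = -3809872 - \left(-638\right) \left(- \frac{1}{1802}\right) = -3809872 - \frac{319}{901} = - \frac{3432694991}{901}$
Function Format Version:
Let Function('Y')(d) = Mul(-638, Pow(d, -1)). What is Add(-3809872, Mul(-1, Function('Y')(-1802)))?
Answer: Rational(-3432694991, 901) ≈ -3.8099e+6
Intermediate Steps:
Add(-3809872, Mul(-1, Function('Y')(-1802))) = Add(-3809872, Mul(-1, Mul(-638, Pow(-1802, -1)))) = Add(-3809872, Mul(-1, Mul(-638, Rational(-1, 1802)))) = Add(-3809872, Mul(-1, Rational(319, 901))) = Add(-3809872, Rational(-319, 901)) = Rational(-3432694991, 901)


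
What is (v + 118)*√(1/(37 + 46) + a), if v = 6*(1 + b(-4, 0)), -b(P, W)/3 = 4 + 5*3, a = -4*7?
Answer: -218*I*√192809/83 ≈ -1153.3*I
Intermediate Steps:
a = -28
b(P, W) = -57 (b(P, W) = -3*(4 + 5*3) = -3*(4 + 15) = -3*19 = -57)
v = -336 (v = 6*(1 - 57) = 6*(-56) = -336)
(v + 118)*√(1/(37 + 46) + a) = (-336 + 118)*√(1/(37 + 46) - 28) = -218*√(1/83 - 28) = -218*I*√192809/83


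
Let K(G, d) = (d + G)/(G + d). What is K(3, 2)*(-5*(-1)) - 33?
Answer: -28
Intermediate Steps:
K(G, d) = 1 (K(G, d) = (G + d)/(G + d) = 1)
K(3, 2)*(-5*(-1)) - 33 = 1*(-5*(-1)) - 33 = 1*5 - 33 = 5 - 33 = -28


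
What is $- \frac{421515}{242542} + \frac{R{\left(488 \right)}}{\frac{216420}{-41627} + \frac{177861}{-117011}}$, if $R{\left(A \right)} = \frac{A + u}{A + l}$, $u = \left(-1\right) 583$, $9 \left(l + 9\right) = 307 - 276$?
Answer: $- \frac{1635780387776932165}{957381403426043583} \approx -1.7086$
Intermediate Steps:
$l = - \frac{50}{9}$ ($l = -9 + \frac{307 - 276}{9} = -9 + \frac{1}{9} \cdot 31 = -9 + \frac{31}{9} = - \frac{50}{9} \approx -5.5556$)
$u = -583$
$R{\left(A \right)} = \frac{-583 + A}{- \frac{50}{9} + A}$ ($R{\left(A \right)} = \frac{A - 583}{A - \frac{50}{9}} = \frac{-583 + A}{- \frac{50}{9} + A}$)
$- \frac{421515}{242542} + \frac{R{\left(488 \right)}}{\frac{216420}{-41627} + \frac{177861}{-117011}} = - \frac{421515}{242542} + \frac{9 \frac{1}{-50 + 9 \cdot 488} \left(-583 + 488\right)}{\frac{216420}{-41627} + \frac{177861}{-117011}} = \left(-421515\right) \frac{1}{242542} + \frac{9 \frac{1}{-50 + 4392} \left(-95\right)}{216420 \left(- \frac{1}{41627}\right) + 177861 \left(- \frac{1}{117011}\right)} = - \frac{421515}{242542} + \frac{9 \cdot \frac{1}{4342} \left(-95\right)}{- \frac{216420}{41627} - \frac{177861}{117011}} = - \frac{421515}{242542} + \frac{9 \cdot \frac{1}{4342} \left(-95\right)}{- \frac{32727340467}{4870816897}} = - \frac{421515}{242542} - - \frac{462727605215}{15789123589746} = - \frac{421515}{242542} + \frac{462727605215}{15789123589746} = - \frac{1635780387776932165}{957381403426043583}$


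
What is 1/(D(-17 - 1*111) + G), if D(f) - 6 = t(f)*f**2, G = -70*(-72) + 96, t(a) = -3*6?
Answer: -1/289770 ≈ -3.4510e-6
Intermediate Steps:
t(a) = -18
G = 5136 (G = 5040 + 96 = 5136)
D(f) = 6 - 18*f**2
1/(D(-17 - 1*111) + G) = 1/((6 - 18*(-17 - 1*111)**2) + 5136) = 1/((6 - 18*(-17 - 111)**2) + 5136) = 1/((6 - 18*(-128)**2) + 5136) = 1/((6 - 18*16384) + 5136) = 1/((6 - 294912) + 5136) = 1/(-294906 + 5136) = 1/(-289770) = -1/289770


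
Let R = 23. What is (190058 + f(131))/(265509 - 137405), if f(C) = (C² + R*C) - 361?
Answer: 209871/128104 ≈ 1.6383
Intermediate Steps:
f(C) = -361 + C² + 23*C (f(C) = (C² + 23*C) - 361 = -361 + C² + 23*C)
(190058 + f(131))/(265509 - 137405) = (190058 + (-361 + 131² + 23*131))/(265509 - 137405) = (190058 + (-361 + 17161 + 3013))/128104 = (190058 + 19813)*(1/128104) = 209871*(1/128104) = 209871/128104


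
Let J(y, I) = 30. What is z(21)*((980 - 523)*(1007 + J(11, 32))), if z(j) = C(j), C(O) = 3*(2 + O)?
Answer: 32699721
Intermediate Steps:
C(O) = 6 + 3*O
z(j) = 6 + 3*j
z(21)*((980 - 523)*(1007 + J(11, 32))) = (6 + 3*21)*((980 - 523)*(1007 + 30)) = (6 + 63)*(457*1037) = 69*473909 = 32699721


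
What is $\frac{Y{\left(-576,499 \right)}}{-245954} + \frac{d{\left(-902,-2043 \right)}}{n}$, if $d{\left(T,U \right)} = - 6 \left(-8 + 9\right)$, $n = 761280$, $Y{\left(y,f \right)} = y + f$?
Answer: $\frac{4761903}{15603321760} \approx 0.00030519$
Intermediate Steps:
$Y{\left(y,f \right)} = f + y$
$d{\left(T,U \right)} = -6$ ($d{\left(T,U \right)} = \left(-6\right) 1 = -6$)
$\frac{Y{\left(-576,499 \right)}}{-245954} + \frac{d{\left(-902,-2043 \right)}}{n} = \frac{499 - 576}{-245954} - \frac{6}{761280} = \left(-77\right) \left(- \frac{1}{245954}\right) - \frac{1}{126880} = \frac{77}{245954} - \frac{1}{126880} = \frac{4761903}{15603321760}$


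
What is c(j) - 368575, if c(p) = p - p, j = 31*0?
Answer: -368575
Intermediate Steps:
j = 0
c(p) = 0
c(j) - 368575 = 0 - 368575 = -368575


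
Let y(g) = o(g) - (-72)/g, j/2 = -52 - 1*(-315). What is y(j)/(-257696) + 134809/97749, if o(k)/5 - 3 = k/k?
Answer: 571002122383/414052838622 ≈ 1.3791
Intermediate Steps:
j = 526 (j = 2*(-52 - 1*(-315)) = 2*(-52 + 315) = 2*263 = 526)
o(k) = 20 (o(k) = 15 + 5*(k/k) = 15 + 5*1 = 15 + 5 = 20)
y(g) = 20 + 72/g (y(g) = 20 - (-72)/g = 20 + 72/g)
y(j)/(-257696) + 134809/97749 = (20 + 72/526)/(-257696) + 134809/97749 = (20 + 72*(1/526))*(-1/257696) + 134809*(1/97749) = (20 + 36/263)*(-1/257696) + 134809/97749 = (5296/263)*(-1/257696) + 134809/97749 = -331/4235878 + 134809/97749 = 571002122383/414052838622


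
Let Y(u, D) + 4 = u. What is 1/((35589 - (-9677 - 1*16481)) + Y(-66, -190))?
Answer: 1/61677 ≈ 1.6214e-5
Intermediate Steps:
Y(u, D) = -4 + u
1/((35589 - (-9677 - 1*16481)) + Y(-66, -190)) = 1/((35589 - (-9677 - 1*16481)) + (-4 - 66)) = 1/((35589 - (-9677 - 16481)) - 70) = 1/((35589 - 1*(-26158)) - 70) = 1/((35589 + 26158) - 70) = 1/(61747 - 70) = 1/61677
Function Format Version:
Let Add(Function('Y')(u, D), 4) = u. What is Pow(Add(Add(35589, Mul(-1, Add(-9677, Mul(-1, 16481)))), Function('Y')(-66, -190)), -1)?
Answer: Rational(1, 61677) ≈ 1.6214e-5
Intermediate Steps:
Function('Y')(u, D) = Add(-4, u)
Pow(Add(Add(35589, Mul(-1, Add(-9677, Mul(-1, 16481)))), Function('Y')(-66, -190)), -1) = Pow(Add(Add(35589, Mul(-1, Add(-9677, Mul(-1, 16481)))), Add(-4, -66)), -1) = Pow(Add(Add(35589, Mul(-1, Add(-9677, -16481))), -70), -1) = Pow(Add(Add(35589, Mul(-1, -26158)), -70), -1) = Pow(Add(Add(35589, 26158), -70), -1) = Pow(Add(61747, -70), -1) = Pow(61677, -1) = Rational(1, 61677)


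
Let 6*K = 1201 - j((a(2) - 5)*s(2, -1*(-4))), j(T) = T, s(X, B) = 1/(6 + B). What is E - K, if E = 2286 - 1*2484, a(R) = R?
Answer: -23893/60 ≈ -398.22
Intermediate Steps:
E = -198 (E = 2286 - 2484 = -198)
K = 12013/60 (K = (1201 - (2 - 5)/(6 - 1*(-4)))/6 = (1201 - (-3)/(6 + 4))/6 = (1201 - (-3)/10)/6 = (1201 - 1*(-3/10))/6 = (1201 + 3/10)/6 = (1/6)*(12013/10) = 12013/60 ≈ 200.22)
E - K = -198 - 1*12013/60 = -198 - 12013/60 = -23893/60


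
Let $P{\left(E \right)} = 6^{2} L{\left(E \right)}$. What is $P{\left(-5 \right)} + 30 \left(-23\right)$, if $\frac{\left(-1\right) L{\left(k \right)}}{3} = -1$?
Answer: $-582$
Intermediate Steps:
$L{\left(k \right)} = 3$ ($L{\left(k \right)} = \left(-3\right) \left(-1\right) = 3$)
$P{\left(E \right)} = 108$ ($P{\left(E \right)} = 6^{2} \cdot 3 = 36 \cdot 3 = 108$)
$P{\left(-5 \right)} + 30 \left(-23\right) = 108 + 30 \left(-23\right) = 108 - 690 = -582$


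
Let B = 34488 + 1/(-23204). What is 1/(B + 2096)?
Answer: 23204/848895135 ≈ 2.7334e-5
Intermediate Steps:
B = 800259551/23204 (B = 34488 - 1/23204 = 800259551/23204 ≈ 34488.)
1/(B + 2096) = 1/(800259551/23204 + 2096) = 1/(848895135/23204) = 23204/848895135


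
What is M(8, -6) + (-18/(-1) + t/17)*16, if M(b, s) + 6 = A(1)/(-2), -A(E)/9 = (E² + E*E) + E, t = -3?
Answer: 9951/34 ≈ 292.68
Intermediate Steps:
A(E) = -18*E² - 9*E (A(E) = -9*((E² + E*E) + E) = -9*((E² + E²) + E) = -9*(2*E² + E) = -9*(E + 2*E²) = -18*E² - 9*E)
M(b, s) = 15/2 (M(b, s) = -6 - 9*1*(1 + 2*1)/(-2) = -6 - 9*1*(1 + 2)*(-½) = -6 - 9*1*3*(-½) = -6 - 27*(-½) = -6 + 27/2 = 15/2)
M(8, -6) + (-18/(-1) + t/17)*16 = 15/2 + (-18/(-1) - 3/17)*16 = 15/2 + (-18*(-1) - 3*1/17)*16 = 15/2 + (18 - 3/17)*16 = 15/2 + (303/17)*16 = 15/2 + 4848/17 = 9951/34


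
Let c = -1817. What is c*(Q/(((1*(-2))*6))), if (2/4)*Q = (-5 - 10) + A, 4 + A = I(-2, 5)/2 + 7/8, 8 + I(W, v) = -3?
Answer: -114471/16 ≈ -7154.4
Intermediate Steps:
I(W, v) = -11 (I(W, v) = -8 - 3 = -11)
A = -69/8 (A = -4 + (-11/2 + 7/8) = -4 - 37/8 = -69/8 ≈ -8.6250)
Q = -189/4 (Q = 2*((-5 - 10) - 69/8) = 2*(-15 - 69/8) = 2*(-189/8) = -189/4 ≈ -47.250)
c*(Q/(((1*(-2))*6))) = -(-343413)/(4*((1*(-2))*6)) = -(-343413)/(4*((-2*6))) = -(-343413)/(4*(-12)) = -(-343413)*(-1)/(4*12) = -1817*63/16 = -114471/16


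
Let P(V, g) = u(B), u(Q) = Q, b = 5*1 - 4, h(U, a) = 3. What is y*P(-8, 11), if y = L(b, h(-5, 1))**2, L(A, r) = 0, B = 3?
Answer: 0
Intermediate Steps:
b = 1 (b = 5 - 4 = 1)
P(V, g) = 3
y = 0 (y = 0**2 = 0)
y*P(-8, 11) = 0*3 = 0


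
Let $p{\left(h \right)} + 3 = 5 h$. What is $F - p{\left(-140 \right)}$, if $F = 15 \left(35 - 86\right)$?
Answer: $-62$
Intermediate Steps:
$p{\left(h \right)} = -3 + 5 h$
$F = -765$ ($F = 15 \left(-51\right) = -765$)
$F - p{\left(-140 \right)} = -765 - \left(-3 + 5 \left(-140\right)\right) = -765 - \left(-3 - 700\right) = -765 - -703 = -765 + 703 = -62$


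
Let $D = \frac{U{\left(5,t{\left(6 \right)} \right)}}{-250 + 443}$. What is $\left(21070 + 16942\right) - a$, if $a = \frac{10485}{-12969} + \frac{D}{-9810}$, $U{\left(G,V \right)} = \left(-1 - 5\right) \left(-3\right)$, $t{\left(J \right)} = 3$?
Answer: $\frac{5761661630986}{151571585} \approx 38013.0$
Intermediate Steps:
$U{\left(G,V \right)} = 18$ ($U{\left(G,V \right)} = \left(-6\right) \left(-3\right) = 18$)
$D = \frac{18}{193}$ ($D = \frac{18}{-250 + 443} = \frac{18}{193} \approx 0.093264$)
$a = - \frac{122541966}{151571585}$ ($a = \frac{10485}{-12969} + \frac{18}{193 \left(-9810\right)} = 10485 \left(- \frac{1}{12969}\right) + \frac{18}{193} \left(- \frac{1}{9810}\right) = - \frac{1165}{1441} - \frac{1}{105185} = - \frac{122541966}{151571585} \approx -0.80848$)
$\left(21070 + 16942\right) - a = \left(21070 + 16942\right) - - \frac{122541966}{151571585} = 38012 + \frac{122541966}{151571585} = \frac{5761661630986}{151571585}$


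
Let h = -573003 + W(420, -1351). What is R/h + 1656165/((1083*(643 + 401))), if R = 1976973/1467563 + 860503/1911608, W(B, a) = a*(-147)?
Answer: 48321240111172934339249/32988673120711477031568 ≈ 1.4648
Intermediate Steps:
W(B, a) = -147*a
h = -374406 (h = -573003 - 147*(-1351) = -573003 + 198597 = -374406)
R = 5042039766773/2805405171304 (R = 1976973*(1/1467563) + 860503*(1/1911608) = 1976973/1467563 + 860503/1911608 = 5042039766773/2805405171304 ≈ 1.7973)
R/h + 1656165/((1083*(643 + 401))) = (5042039766773/2805405171304)/(-374406) + 1656165/((1083*(643 + 401))) = (5042039766773/2805405171304)*(-1/374406) + 1656165/((1083*1044)) = -5042039766773/1050360528567245424 + 1656165/1130652 = -5042039766773/1050360528567245424 + 1656165*(1/1130652) = -5042039766773/1050360528567245424 + 552055/376884 = 48321240111172934339249/32988673120711477031568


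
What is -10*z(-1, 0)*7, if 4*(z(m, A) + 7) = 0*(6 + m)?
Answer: 490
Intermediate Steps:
z(m, A) = -7 (z(m, A) = -7 + (0*(6 + m))/4 = -7 + (1/4)*0 = -7 + 0 = -7)
-10*z(-1, 0)*7 = -10*(-7)*7 = 70*7 = 490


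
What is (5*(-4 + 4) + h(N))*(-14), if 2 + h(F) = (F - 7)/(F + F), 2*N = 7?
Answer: 35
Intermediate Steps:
N = 7/2 (N = (1/2)*7 = 7/2 ≈ 3.5000)
h(F) = -2 + (-7 + F)/(2*F) (h(F) = -2 + (F - 7)/(F + F) = -2 + (-7 + F)/((2*F)) = -2 + (-7 + F)*(1/(2*F)) = -2 + (-7 + F)/(2*F))
(5*(-4 + 4) + h(N))*(-14) = (5*(-4 + 4) + (-7 - 3*7/2)/(2*(7/2)))*(-14) = (5*0 + (1/2)*(2/7)*(-7 - 21/2))*(-14) = (0 + (1/2)*(2/7)*(-35/2))*(-14) = (0 - 5/2)*(-14) = -5/2*(-14) = 35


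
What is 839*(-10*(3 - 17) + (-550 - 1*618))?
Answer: -862492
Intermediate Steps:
839*(-10*(3 - 17) + (-550 - 1*618)) = 839*(-10*(-14) + (-550 - 618)) = 839*(140 - 1168) = 839*(-1028) = -862492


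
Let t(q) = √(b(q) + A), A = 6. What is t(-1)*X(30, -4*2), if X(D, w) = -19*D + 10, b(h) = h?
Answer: -560*√5 ≈ -1252.2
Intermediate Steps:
t(q) = √(6 + q) (t(q) = √(q + 6) = √(6 + q))
X(D, w) = 10 - 19*D
t(-1)*X(30, -4*2) = √(6 - 1)*(10 - 19*30) = √5*(10 - 570) = √5*(-560) = -560*√5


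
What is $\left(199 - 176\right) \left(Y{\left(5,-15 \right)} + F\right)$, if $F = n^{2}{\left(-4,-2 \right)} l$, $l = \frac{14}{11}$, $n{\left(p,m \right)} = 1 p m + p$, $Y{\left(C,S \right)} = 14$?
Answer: $\frac{8694}{11} \approx 790.36$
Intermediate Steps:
$n{\left(p,m \right)} = p + m p$ ($n{\left(p,m \right)} = p m + p = m p + p = p + m p$)
$l = \frac{14}{11}$ ($l = 14 \cdot \frac{1}{11} = \frac{14}{11} \approx 1.2727$)
$F = \frac{224}{11}$ ($F = \left(- 4 \left(1 - 2\right)\right)^{2} \cdot \frac{14}{11} = \left(\left(-4\right) \left(-1\right)\right)^{2} \cdot \frac{14}{11} = 4^{2} \cdot \frac{14}{11} = 16 \cdot \frac{14}{11} = \frac{224}{11} \approx 20.364$)
$\left(199 - 176\right) \left(Y{\left(5,-15 \right)} + F\right) = \left(199 - 176\right) \left(14 + \frac{224}{11}\right) = 23 \cdot \frac{378}{11} = \frac{8694}{11}$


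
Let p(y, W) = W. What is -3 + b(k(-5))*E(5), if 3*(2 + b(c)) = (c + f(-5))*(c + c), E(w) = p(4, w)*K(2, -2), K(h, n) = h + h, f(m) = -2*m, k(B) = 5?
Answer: 957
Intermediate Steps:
K(h, n) = 2*h
E(w) = 4*w (E(w) = w*(2*2) = w*4 = 4*w)
b(c) = -2 + 2*c*(10 + c)/3 (b(c) = -2 + ((c - 2*(-5))*(c + c))/3 = -2 + ((c + 10)*(2*c))/3 = -2 + ((10 + c)*(2*c))/3 = -2 + (2*c*(10 + c))/3 = -2 + 2*c*(10 + c)/3)
-3 + b(k(-5))*E(5) = -3 + (-2 + (⅔)*5² + (20/3)*5)*(4*5) = -3 + (-2 + (⅔)*25 + 100/3)*20 = -3 + (-2 + 50/3 + 100/3)*20 = -3 + 48*20 = -3 + 960 = 957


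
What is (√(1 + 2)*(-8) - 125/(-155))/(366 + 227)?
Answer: 25/18383 - 8*√3/593 ≈ -0.022007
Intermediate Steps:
(√(1 + 2)*(-8) - 125/(-155))/(366 + 227) = (√3*(-8) - 125*(-1/155))/593 = (-8*√3 + 25/31)*(1/593) = (25/31 - 8*√3)*(1/593) = 25/18383 - 8*√3/593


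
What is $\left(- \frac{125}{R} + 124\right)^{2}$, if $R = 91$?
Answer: $\frac{124523281}{8281} \approx 15037.0$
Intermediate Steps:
$\left(- \frac{125}{R} + 124\right)^{2} = \left(- \frac{125}{91} + 124\right)^{2} = \left(\frac{11159}{91}\right)^{2} = \frac{124523281}{8281}$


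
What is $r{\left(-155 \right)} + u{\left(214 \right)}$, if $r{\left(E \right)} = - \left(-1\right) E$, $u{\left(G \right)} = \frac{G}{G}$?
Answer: $-154$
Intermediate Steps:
$u{\left(G \right)} = 1$
$r{\left(E \right)} = E$
$r{\left(-155 \right)} + u{\left(214 \right)} = -155 + 1 = -154$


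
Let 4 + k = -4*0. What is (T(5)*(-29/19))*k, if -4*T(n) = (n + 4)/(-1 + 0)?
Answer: 261/19 ≈ 13.737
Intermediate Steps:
T(n) = 1 + n/4 (T(n) = -(n + 4)/(4*(-1 + 0)) = -(4 + n)/(4*(-1)) = -(4 + n)*(-1)/4 = -(-4 - n)/4 = 1 + n/4)
k = -4 (k = -4 - 4*0 = -4 + 0 = -4)
(T(5)*(-29/19))*k = ((1 + (¼)*5)*(-29/19))*(-4) = ((1 + 5/4)*(-29*1/19))*(-4) = ((9/4)*(-29/19))*(-4) = -261/76*(-4) = 261/19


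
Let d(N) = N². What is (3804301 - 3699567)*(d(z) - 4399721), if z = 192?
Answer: -456939465038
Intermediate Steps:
(3804301 - 3699567)*(d(z) - 4399721) = (3804301 - 3699567)*(192² - 4399721) = 104734*(36864 - 4399721) = 104734*(-4362857) = -456939465038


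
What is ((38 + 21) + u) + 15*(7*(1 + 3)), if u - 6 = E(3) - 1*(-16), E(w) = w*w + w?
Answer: 513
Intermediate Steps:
E(w) = w + w**2 (E(w) = w**2 + w = w + w**2)
u = 34 (u = 6 + (3*(1 + 3) - 1*(-16)) = 6 + (3*4 + 16) = 6 + (12 + 16) = 6 + 28 = 34)
((38 + 21) + u) + 15*(7*(1 + 3)) = ((38 + 21) + 34) + 15*(7*(1 + 3)) = (59 + 34) + 15*(7*4) = 93 + 15*28 = 93 + 420 = 513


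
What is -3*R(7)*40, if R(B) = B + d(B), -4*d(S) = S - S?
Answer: -840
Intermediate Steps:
d(S) = 0 (d(S) = -(S - S)/4 = -¼*0 = 0)
R(B) = B (R(B) = B + 0 = B)
-3*R(7)*40 = -3*7*40 = -21*40 = -840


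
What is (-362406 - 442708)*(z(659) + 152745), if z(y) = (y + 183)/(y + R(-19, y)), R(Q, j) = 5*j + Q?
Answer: -483915715660538/3935 ≈ -1.2298e+11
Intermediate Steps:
R(Q, j) = Q + 5*j
z(y) = (183 + y)/(-19 + 6*y) (z(y) = (y + 183)/(y + (-19 + 5*y)) = (183 + y)/(-19 + 6*y))
(-362406 - 442708)*(z(659) + 152745) = (-362406 - 442708)*((183 + 659)/(-19 + 6*659) + 152745) = -805114*(842/(-19 + 3954) + 152745) = -805114*(842/3935 + 152745) = -805114*601052417/3935 = -483915715660538/3935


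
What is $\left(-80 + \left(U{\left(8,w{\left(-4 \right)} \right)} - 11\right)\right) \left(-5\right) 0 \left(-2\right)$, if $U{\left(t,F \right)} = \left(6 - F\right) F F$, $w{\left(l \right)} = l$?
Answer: $0$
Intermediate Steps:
$U{\left(t,F \right)} = F^{2} \left(6 - F\right)$ ($U{\left(t,F \right)} = F \left(6 - F\right) F = F^{2} \left(6 - F\right)$)
$\left(-80 + \left(U{\left(8,w{\left(-4 \right)} \right)} - 11\right)\right) \left(-5\right) 0 \left(-2\right) = \left(-80 - \left(11 - \left(-4\right)^{2} \left(6 - -4\right)\right)\right) \left(-5\right) 0 \left(-2\right) = \left(-80 - \left(11 - 16 \left(6 + 4\right)\right)\right) 0 \left(-2\right) = \left(-80 + \left(16 \cdot 10 - 11\right)\right) 0 = \left(-80 + \left(160 - 11\right)\right) 0 = \left(-80 + 149\right) 0 = 69 \cdot 0 = 0$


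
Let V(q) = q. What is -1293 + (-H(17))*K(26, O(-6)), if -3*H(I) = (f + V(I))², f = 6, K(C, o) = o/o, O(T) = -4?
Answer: -3350/3 ≈ -1116.7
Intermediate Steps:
K(C, o) = 1
H(I) = -(6 + I)²/3
-1293 + (-H(17))*K(26, O(-6)) = -1293 - (-1)*(6 + 17)²/3*1 = -1293 - (-1)*23²/3*1 = -1293 - (-1)*529/3*1 = -1293 - 1*(-529/3)*1 = -1293 + (529/3)*1 = -1293 + 529/3 = -3350/3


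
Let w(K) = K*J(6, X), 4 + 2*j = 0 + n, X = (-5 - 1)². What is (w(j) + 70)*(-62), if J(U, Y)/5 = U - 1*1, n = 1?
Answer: -2015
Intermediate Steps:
X = 36 (X = (-6)² = 36)
j = -3/2 (j = -2 + (0 + 1)/2 = -2 + (½)*1 = -2 + ½ = -3/2 ≈ -1.5000)
J(U, Y) = -5 + 5*U (J(U, Y) = 5*(U - 1*1) = 5*(U - 1) = 5*(-1 + U) = -5 + 5*U)
w(K) = 25*K (w(K) = K*(-5 + 5*6) = K*(-5 + 30) = K*25 = 25*K)
(w(j) + 70)*(-62) = (25*(-3/2) + 70)*(-62) = (-75/2 + 70)*(-62) = (65/2)*(-62) = -2015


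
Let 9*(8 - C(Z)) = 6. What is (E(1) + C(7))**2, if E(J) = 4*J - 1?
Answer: 961/9 ≈ 106.78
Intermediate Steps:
E(J) = -1 + 4*J
C(Z) = 22/3 (C(Z) = 8 - 1/9*6 = 8 - 2/3 = 22/3)
(E(1) + C(7))**2 = ((-1 + 4*1) + 22/3)**2 = ((-1 + 4) + 22/3)**2 = (3 + 22/3)**2 = (31/3)**2 = 961/9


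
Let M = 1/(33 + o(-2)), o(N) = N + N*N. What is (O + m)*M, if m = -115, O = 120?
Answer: 1/7 ≈ 0.14286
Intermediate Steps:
o(N) = N + N**2
M = 1/35 (M = 1/(33 - 2*(1 - 2)) = 1/(33 - 2*(-1)) = 1/(33 + 2) = 1/35 ≈ 0.028571)
(O + m)*M = (120 - 115)*(1/35) = 5*(1/35) = 1/7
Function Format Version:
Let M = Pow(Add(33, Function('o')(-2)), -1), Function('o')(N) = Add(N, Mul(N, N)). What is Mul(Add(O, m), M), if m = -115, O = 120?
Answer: Rational(1, 7) ≈ 0.14286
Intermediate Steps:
Function('o')(N) = Add(N, Pow(N, 2))
M = Rational(1, 35) (M = Pow(Add(33, Mul(-2, Add(1, -2))), -1) = Pow(Add(33, Mul(-2, -1)), -1) = Pow(Add(33, 2), -1) = Pow(35, -1) = Rational(1, 35) ≈ 0.028571)
Mul(Add(O, m), M) = Mul(Add(120, -115), Rational(1, 35)) = Mul(5, Rational(1, 35)) = Rational(1, 7)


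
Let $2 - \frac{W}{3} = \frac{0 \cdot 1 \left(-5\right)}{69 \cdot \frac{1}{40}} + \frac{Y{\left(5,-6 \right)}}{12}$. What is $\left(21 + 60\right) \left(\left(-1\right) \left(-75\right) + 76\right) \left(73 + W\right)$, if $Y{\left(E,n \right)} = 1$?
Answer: $\frac{3852765}{4} \approx 9.6319 \cdot 10^{5}$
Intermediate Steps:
$W = \frac{23}{4}$ ($W = 6 - 3 \left(\frac{0 \cdot 1 \left(-5\right)}{69 \cdot \frac{1}{40}} + 1 \cdot \frac{1}{12}\right) = 6 - 3 \left(\frac{0 \left(-5\right)}{69 \cdot \frac{1}{40}} + 1 \cdot \frac{1}{12}\right) = 6 - 3 \left(\frac{0}{\frac{69}{40}} + \frac{1}{12}\right) = 6 - 3 \left(0 \cdot \frac{40}{69} + \frac{1}{12}\right) = 6 - 3 \left(0 + \frac{1}{12}\right) = 6 - \frac{1}{4} = \frac{23}{4} \approx 5.75$)
$\left(21 + 60\right) \left(\left(-1\right) \left(-75\right) + 76\right) \left(73 + W\right) = \left(21 + 60\right) \left(\left(-1\right) \left(-75\right) + 76\right) \left(73 + \frac{23}{4}\right) = 81 \left(75 + 76\right) \frac{315}{4} = 81 \cdot 151 \cdot \frac{315}{4} = 12231 \cdot \frac{315}{4} = \frac{3852765}{4}$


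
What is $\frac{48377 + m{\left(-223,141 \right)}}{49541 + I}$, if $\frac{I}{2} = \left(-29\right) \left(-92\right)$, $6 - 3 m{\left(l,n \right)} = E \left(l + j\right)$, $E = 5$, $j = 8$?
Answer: $\frac{146212}{164631} \approx 0.88812$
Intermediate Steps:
$m{\left(l,n \right)} = - \frac{34}{3} - \frac{5 l}{3}$ ($m{\left(l,n \right)} = 2 - \frac{5 \left(l + 8\right)}{3} = 2 - \frac{5 \left(8 + l\right)}{3} = 2 - \frac{40 + 5 l}{3} = 2 - \left(\frac{40}{3} + \frac{5 l}{3}\right) = - \frac{34}{3} - \frac{5 l}{3}$)
$I = 5336$ ($I = 2 \left(\left(-29\right) \left(-92\right)\right) = 2 \cdot 2668 = 5336$)
$\frac{48377 + m{\left(-223,141 \right)}}{49541 + I} = \frac{48377 - - \frac{1081}{3}}{49541 + 5336} = \frac{48377 + \left(- \frac{34}{3} + \frac{1115}{3}\right)}{54877} = \left(48377 + \frac{1081}{3}\right) \frac{1}{54877} = \frac{146212}{3} \cdot \frac{1}{54877} = \frac{146212}{164631}$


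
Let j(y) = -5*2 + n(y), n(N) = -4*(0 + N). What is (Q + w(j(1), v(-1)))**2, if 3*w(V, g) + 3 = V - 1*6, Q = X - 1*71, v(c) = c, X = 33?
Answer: 18769/9 ≈ 2085.4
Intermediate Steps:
n(N) = -4*N
j(y) = -10 - 4*y (j(y) = -5*2 - 4*y = -10 - 4*y)
Q = -38 (Q = 33 - 1*71 = 33 - 71 = -38)
w(V, g) = -3 + V/3 (w(V, g) = -1 + (V - 1*6)/3 = -1 + (V - 6)/3 = -1 + (-6 + V)/3 = -1 + (-2 + V/3) = -3 + V/3)
(Q + w(j(1), v(-1)))**2 = (-38 + (-3 + (-10 - 4*1)/3))**2 = (-38 + (-3 + (-10 - 4)/3))**2 = (-38 + (-3 + (1/3)*(-14)))**2 = (-38 + (-3 - 14/3))**2 = (-38 - 23/3)**2 = (-137/3)**2 = 18769/9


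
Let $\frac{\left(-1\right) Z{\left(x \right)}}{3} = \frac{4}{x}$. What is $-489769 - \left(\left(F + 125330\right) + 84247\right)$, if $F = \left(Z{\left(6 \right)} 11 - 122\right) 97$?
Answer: $-685378$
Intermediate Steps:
$Z{\left(x \right)} = - \frac{12}{x}$ ($Z{\left(x \right)} = - 3 \frac{4}{x} = - \frac{12}{x}$)
$F = -13968$ ($F = \left(- \frac{12}{6} \cdot 11 - 122\right) 97 = \left(\left(-12\right) \frac{1}{6} \cdot 11 - 122\right) 97 = \left(\left(-2\right) 11 - 122\right) 97 = \left(-22 - 122\right) 97 = \left(-144\right) 97 = -13968$)
$-489769 - \left(\left(F + 125330\right) + 84247\right) = -489769 - \left(\left(-13968 + 125330\right) + 84247\right) = -489769 - \left(111362 + 84247\right) = -489769 - 195609 = -685378$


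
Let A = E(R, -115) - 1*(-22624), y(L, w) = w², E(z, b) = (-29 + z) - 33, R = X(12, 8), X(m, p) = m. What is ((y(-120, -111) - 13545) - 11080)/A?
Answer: -6152/11287 ≈ -0.54505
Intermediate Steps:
R = 12
E(z, b) = -62 + z
A = 22574 (A = (-62 + 12) - 1*(-22624) = -50 + 22624 = 22574)
((y(-120, -111) - 13545) - 11080)/A = (((-111)² - 13545) - 11080)/22574 = ((12321 - 13545) - 11080)*(1/22574) = (-1224 - 11080)*(1/22574) = -12304*1/22574 = -6152/11287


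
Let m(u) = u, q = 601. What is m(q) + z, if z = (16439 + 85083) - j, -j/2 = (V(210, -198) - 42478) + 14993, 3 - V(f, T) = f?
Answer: 46739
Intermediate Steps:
V(f, T) = 3 - f
j = 55384 (j = -2*(((3 - 1*210) - 42478) + 14993) = -2*(((3 - 210) - 42478) + 14993) = -2*((-207 - 42478) + 14993) = -2*(-42685 + 14993) = -2*(-27692) = 55384)
z = 46138 (z = (16439 + 85083) - 1*55384 = 101522 - 55384 = 46138)
m(q) + z = 601 + 46138 = 46739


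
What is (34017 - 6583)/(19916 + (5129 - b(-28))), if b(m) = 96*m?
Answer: 27434/27733 ≈ 0.98922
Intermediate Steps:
(34017 - 6583)/(19916 + (5129 - b(-28))) = (34017 - 6583)/(19916 + (5129 - 96*(-28))) = 27434/(19916 + (5129 - 1*(-2688))) = 27434/(19916 + (5129 + 2688)) = 27434/(19916 + 7817) = 27434/27733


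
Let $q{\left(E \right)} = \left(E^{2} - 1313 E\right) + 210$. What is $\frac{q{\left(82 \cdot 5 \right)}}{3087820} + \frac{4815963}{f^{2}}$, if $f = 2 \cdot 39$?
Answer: $\frac{82603198161}{104368316} \approx 791.46$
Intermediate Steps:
$f = 78$
$q{\left(E \right)} = 210 + E^{2} - 1313 E$
$\frac{q{\left(82 \cdot 5 \right)}}{3087820} + \frac{4815963}{f^{2}} = \frac{210 + \left(82 \cdot 5\right)^{2} - 1313 \cdot 82 \cdot 5}{3087820} + \frac{4815963}{78^{2}} = \left(210 + 410^{2} - 538330\right) \frac{1}{3087820} + \frac{4815963}{6084} = \left(210 + 168100 - 538330\right) \frac{1}{3087820} + 4815963 \cdot \frac{1}{6084} = \left(-370020\right) \frac{1}{3087820} + \frac{535107}{676} = - \frac{18501}{154391} + \frac{535107}{676} = \frac{82603198161}{104368316}$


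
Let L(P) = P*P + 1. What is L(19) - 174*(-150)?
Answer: 26462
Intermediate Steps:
L(P) = 1 + P² (L(P) = P² + 1 = 1 + P²)
L(19) - 174*(-150) = (1 + 19²) - 174*(-150) = (1 + 361) + 26100 = 362 + 26100 = 26462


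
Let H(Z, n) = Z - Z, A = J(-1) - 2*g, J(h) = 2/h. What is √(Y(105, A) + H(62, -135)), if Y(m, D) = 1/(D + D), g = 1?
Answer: I*√2/4 ≈ 0.35355*I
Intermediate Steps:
A = -4 (A = 2/(-1) - 2*1 = 2*(-1) - 2 = -2 - 2 = -4)
Y(m, D) = 1/(2*D)
H(Z, n) = 0
√(Y(105, A) + H(62, -135)) = √((½)/(-4) + 0) = √((½)*(-¼) + 0) = √(-⅛ + 0) = √(-⅛) = I*√2/4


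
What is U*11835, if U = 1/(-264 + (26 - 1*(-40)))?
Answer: -1315/22 ≈ -59.773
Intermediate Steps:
U = -1/198 (U = 1/(-264 + (26 + 40)) = 1/(-264 + 66) = 1/(-198) = -1/198 ≈ -0.0050505)
U*11835 = -1/198*11835 = -1315/22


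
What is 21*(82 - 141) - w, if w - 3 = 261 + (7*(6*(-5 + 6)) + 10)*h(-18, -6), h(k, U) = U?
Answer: -1191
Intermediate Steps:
w = -48 (w = 3 + (261 + (7*(6*(-5 + 6)) + 10)*(-6)) = 3 + (261 + (7*(6*1) + 10)*(-6)) = 3 + (261 + (7*6 + 10)*(-6)) = 3 + (261 + (42 + 10)*(-6)) = 3 + (261 + 52*(-6)) = 3 + (261 - 312) = 3 - 51 = -48)
21*(82 - 141) - w = 21*(82 - 141) - 1*(-48) = 21*(-59) + 48 = -1239 + 48 = -1191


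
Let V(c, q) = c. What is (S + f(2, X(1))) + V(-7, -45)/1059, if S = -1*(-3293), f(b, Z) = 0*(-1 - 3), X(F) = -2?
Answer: 3487280/1059 ≈ 3293.0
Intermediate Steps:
f(b, Z) = 0 (f(b, Z) = 0*(-4) = 0)
S = 3293
(S + f(2, X(1))) + V(-7, -45)/1059 = (3293 + 0) - 7/1059 = 3293 - 7*1/1059 = 3293 - 7/1059 = 3487280/1059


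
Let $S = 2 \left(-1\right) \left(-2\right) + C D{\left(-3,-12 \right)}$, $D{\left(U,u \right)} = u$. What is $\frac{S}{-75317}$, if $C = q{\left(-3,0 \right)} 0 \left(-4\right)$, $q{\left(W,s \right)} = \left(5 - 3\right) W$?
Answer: $- \frac{4}{75317} \approx -5.3109 \cdot 10^{-5}$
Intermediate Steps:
$q{\left(W,s \right)} = 2 W$
$C = 0$ ($C = 2 \left(-3\right) 0 \left(-4\right) = \left(-6\right) 0 \left(-4\right) = 0 \left(-4\right) = 0$)
$S = 4$ ($S = 2 \left(-1\right) \left(-2\right) + 0 \left(-12\right) = \left(-2\right) \left(-2\right) + 0 = 4 + 0 = 4$)
$\frac{S}{-75317} = \frac{4}{-75317} = 4 \left(- \frac{1}{75317}\right) = - \frac{4}{75317}$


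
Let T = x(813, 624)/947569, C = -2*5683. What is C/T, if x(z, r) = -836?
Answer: 5385034627/418 ≈ 1.2883e+7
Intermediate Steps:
C = -11366
T = -836/947569 ≈ -0.00088226
C/T = -11366/(-836/947569) = -11366*(-947569/836) = 5385034627/418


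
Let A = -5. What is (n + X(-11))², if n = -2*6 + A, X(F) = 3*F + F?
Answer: 3721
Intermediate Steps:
X(F) = 4*F
n = -17 (n = -2*6 - 5 = -12 - 5 = -17)
(n + X(-11))² = (-17 + 4*(-11))² = (-17 - 44)² = (-61)² = 3721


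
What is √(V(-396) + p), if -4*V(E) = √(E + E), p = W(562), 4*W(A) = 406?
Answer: √(406 - 6*I*√22)/2 ≈ 10.081 - 0.34896*I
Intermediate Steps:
W(A) = 203/2 (W(A) = (¼)*406 = 203/2)
p = 203/2 ≈ 101.50
V(E) = -√2*√E/4 (V(E) = -√(E + E)/4 = -√2*√E/4)
√(V(-396) + p) = √(-√2*√(-396)/4 + 203/2) = √(-√2*6*I*√11/4 + 203/2) = √(-3*I*√22/2 + 203/2) = √(203/2 - 3*I*√22/2)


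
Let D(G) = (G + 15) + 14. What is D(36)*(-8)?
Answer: -520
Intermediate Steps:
D(G) = 29 + G (D(G) = (15 + G) + 14 = 29 + G)
D(36)*(-8) = (29 + 36)*(-8) = 65*(-8) = -520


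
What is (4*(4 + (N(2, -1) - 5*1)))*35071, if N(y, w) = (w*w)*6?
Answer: 701420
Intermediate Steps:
N(y, w) = 6*w**2 (N(y, w) = w**2*6 = 6*w**2)
(4*(4 + (N(2, -1) - 5*1)))*35071 = (4*(4 + (6*(-1)**2 - 5*1)))*35071 = (4*(4 + (6*1 - 5)))*35071 = (4*(4 + (6 - 5)))*35071 = (4*(4 + 1))*35071 = (4*5)*35071 = 20*35071 = 701420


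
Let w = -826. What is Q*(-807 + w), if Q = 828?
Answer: -1352124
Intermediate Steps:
Q*(-807 + w) = 828*(-807 - 826) = 828*(-1633) = -1352124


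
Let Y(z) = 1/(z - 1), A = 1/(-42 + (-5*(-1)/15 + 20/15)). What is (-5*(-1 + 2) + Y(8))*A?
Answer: 102/847 ≈ 0.12042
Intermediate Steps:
A = -3/121 (A = 1/(-42 + (5*(1/15) + 20*(1/15))) = 1/(-42 + (⅓ + 4/3)) = 1/(-42 + 5/3) = 1/(-121/3) = -3/121 ≈ -0.024793)
Y(z) = 1/(-1 + z)
(-5*(-1 + 2) + Y(8))*A = (-5*(-1 + 2) + 1/(-1 + 8))*(-3/121) = (-5*1 + 1/7)*(-3/121) = (-5 + ⅐)*(-3/121) = -34/7*(-3/121) = 102/847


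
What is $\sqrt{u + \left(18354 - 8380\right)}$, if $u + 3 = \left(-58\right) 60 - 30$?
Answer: $\sqrt{6461} \approx 80.38$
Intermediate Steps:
$u = -3513$ ($u = -3 - 3510 = -3513$)
$\sqrt{u + \left(18354 - 8380\right)} = \sqrt{-3513 + \left(18354 - 8380\right)} = \sqrt{-3513 + 9974} = \sqrt{6461}$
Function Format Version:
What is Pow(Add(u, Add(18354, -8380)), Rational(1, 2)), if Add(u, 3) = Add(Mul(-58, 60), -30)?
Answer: Pow(6461, Rational(1, 2)) ≈ 80.380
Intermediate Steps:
u = -3513 (u = Add(-3, Add(Mul(-58, 60), -30)) = Add(-3, Add(-3480, -30)) = Add(-3, -3510) = -3513)
Pow(Add(u, Add(18354, -8380)), Rational(1, 2)) = Pow(Add(-3513, Add(18354, -8380)), Rational(1, 2)) = Pow(Add(-3513, 9974), Rational(1, 2)) = Pow(6461, Rational(1, 2))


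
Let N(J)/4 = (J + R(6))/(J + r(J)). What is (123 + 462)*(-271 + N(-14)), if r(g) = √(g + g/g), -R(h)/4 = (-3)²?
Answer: -31495815/209 + 117000*I*√13/209 ≈ -1.507e+5 + 2018.4*I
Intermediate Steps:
R(h) = -36 (R(h) = -4*(-3)² = -4*9 = -36)
r(g) = √(1 + g) (r(g) = √(g + 1) = √(1 + g))
N(J) = 4*(-36 + J)/(J + √(1 + J)) (N(J) = 4*((J - 36)/(J + √(1 + J))) = 4*((-36 + J)/(J + √(1 + J))) = 4*(-36 + J)/(J + √(1 + J)))
(123 + 462)*(-271 + N(-14)) = (123 + 462)*(-271 + 4*(-36 - 14)/(-14 + √(1 - 14))) = 585*(-271 + 4*(-50)/(-14 + √(-13))) = 585*(-271 + 4*(-50)/(-14 + I*√13)) = 585*(-271 - 200/(-14 + I*√13)) = -158535 - 117000/(-14 + I*√13)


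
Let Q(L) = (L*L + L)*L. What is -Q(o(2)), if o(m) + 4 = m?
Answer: 4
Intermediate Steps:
o(m) = -4 + m
Q(L) = L*(L + L**2) (Q(L) = (L**2 + L)*L = (L + L**2)*L = L*(L + L**2))
-Q(o(2)) = -(-4 + 2)**2*(1 + (-4 + 2)) = -(-2)**2*(1 - 2) = -4*(-1) = -1*(-4) = 4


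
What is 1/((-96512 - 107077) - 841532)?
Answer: -1/1045121 ≈ -9.5683e-7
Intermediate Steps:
1/((-96512 - 107077) - 841532) = 1/(-203589 - 841532) = 1/(-1045121) = -1/1045121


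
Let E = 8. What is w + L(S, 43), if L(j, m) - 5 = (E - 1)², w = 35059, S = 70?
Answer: 35113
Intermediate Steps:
L(j, m) = 54 (L(j, m) = 5 + (8 - 1)² = 5 + 7² = 5 + 49 = 54)
w + L(S, 43) = 35059 + 54 = 35113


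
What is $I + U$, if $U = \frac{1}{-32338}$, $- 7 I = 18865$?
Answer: $- \frac{87150911}{32338} \approx -2695.0$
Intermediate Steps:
$I = -2695$ ($I = \left(- \frac{1}{7}\right) 18865 = -2695$)
$U = - \frac{1}{32338} \approx -3.0923 \cdot 10^{-5}$
$I + U = -2695 - \frac{1}{32338} = - \frac{87150911}{32338}$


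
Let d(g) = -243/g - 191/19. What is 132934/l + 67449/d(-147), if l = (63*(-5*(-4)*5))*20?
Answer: -197778321253/24633000 ≈ -8029.0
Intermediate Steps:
l = 126000 (l = (63*(20*5))*20 = (63*100)*20 = 6300*20 = 126000)
d(g) = -191/19 - 243/g (d(g) = -243/g - 191*1/19 = -243/g - 191/19 = -191/19 - 243/g)
132934/l + 67449/d(-147) = 132934/126000 + 67449/(-191/19 - 243/(-147)) = 132934*(1/126000) + 67449/(-191/19 - 243*(-1/147)) = 66467/63000 + 67449/(-191/19 + 81/49) = 66467/63000 + 67449/(-7820/931) = 66467/63000 + 67449*(-931/7820) = 66467/63000 - 62795019/7820 = -197778321253/24633000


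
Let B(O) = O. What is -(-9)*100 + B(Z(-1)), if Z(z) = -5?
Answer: 895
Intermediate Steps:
-(-9)*100 + B(Z(-1)) = -(-9)*100 - 5 = -9*(-100) - 5 = 900 - 5 = 895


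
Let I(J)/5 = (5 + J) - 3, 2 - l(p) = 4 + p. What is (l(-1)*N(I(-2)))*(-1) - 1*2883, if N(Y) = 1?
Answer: -2882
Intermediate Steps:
l(p) = -2 - p (l(p) = 2 - (4 + p) = 2 + (-4 - p) = -2 - p)
I(J) = 10 + 5*J (I(J) = 5*((5 + J) - 3) = 5*(2 + J) = 10 + 5*J)
(l(-1)*N(I(-2)))*(-1) - 1*2883 = ((-2 - 1*(-1))*1)*(-1) - 1*2883 = ((-2 + 1)*1)*(-1) - 2883 = -1*1*(-1) - 2883 = -1*(-1) - 2883 = 1 - 2883 = -2882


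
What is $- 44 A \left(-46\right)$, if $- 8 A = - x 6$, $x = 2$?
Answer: $3036$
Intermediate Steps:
$A = \frac{3}{2}$ ($A = - \frac{\left(-1\right) 2 \cdot 6}{8} = - \frac{\left(-2\right) 6}{8} = \left(- \frac{1}{8}\right) \left(-12\right) = \frac{3}{2} \approx 1.5$)
$- 44 A \left(-46\right) = \left(-44\right) \frac{3}{2} \left(-46\right) = \left(-66\right) \left(-46\right) = 3036$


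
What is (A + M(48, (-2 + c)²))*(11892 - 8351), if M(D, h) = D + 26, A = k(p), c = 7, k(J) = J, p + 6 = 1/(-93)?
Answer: 22389743/93 ≈ 2.4075e+5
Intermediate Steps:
p = -559/93 (p = -6 + 1/(-93) = -6 - 1/93 = -559/93 ≈ -6.0107)
A = -559/93 ≈ -6.0107
M(D, h) = 26 + D
(A + M(48, (-2 + c)²))*(11892 - 8351) = (-559/93 + (26 + 48))*(11892 - 8351) = (-559/93 + 74)*3541 = (6323/93)*3541 = 22389743/93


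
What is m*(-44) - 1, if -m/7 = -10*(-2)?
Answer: 6159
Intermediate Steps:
m = -140 (m = -(-70)*(-2) = -7*20 = -140)
m*(-44) - 1 = -140*(-44) - 1 = 6160 - 1 = 6159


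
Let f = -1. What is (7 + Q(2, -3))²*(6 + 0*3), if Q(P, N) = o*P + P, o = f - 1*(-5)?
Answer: 1734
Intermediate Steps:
o = 4 (o = -1 - 1*(-5) = -1 + 5 = 4)
Q(P, N) = 5*P (Q(P, N) = 4*P + P = 5*P)
(7 + Q(2, -3))²*(6 + 0*3) = (7 + 5*2)²*(6 + 0*3) = (7 + 10)²*(6 + 0) = 17²*6 = 289*6 = 1734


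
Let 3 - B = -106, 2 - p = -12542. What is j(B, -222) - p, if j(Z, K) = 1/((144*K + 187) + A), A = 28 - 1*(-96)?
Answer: -397105409/31657 ≈ -12544.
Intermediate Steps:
p = 12544 (p = 2 - 1*(-12542) = 2 + 12542 = 12544)
B = 109 (B = 3 - 1*(-106) = 3 + 106 = 109)
A = 124 (A = 28 + 96 = 124)
j(Z, K) = 1/(311 + 144*K) (j(Z, K) = 1/((144*K + 187) + 124) = 1/((187 + 144*K) + 124) = 1/(311 + 144*K))
j(B, -222) - p = 1/(311 + 144*(-222)) - 1*12544 = 1/(311 - 31968) - 12544 = 1/(-31657) - 12544 = -1/31657 - 12544 = -397105409/31657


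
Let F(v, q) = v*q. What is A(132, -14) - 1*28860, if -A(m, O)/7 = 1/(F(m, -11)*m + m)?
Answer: -5527613513/191532 ≈ -28860.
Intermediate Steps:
F(v, q) = q*v
A(m, O) = -7/(m - 11*m²) (A(m, O) = -7/((-11*m)*m + m) = -7/(-11*m² + m) = -7/(m - 11*m²))
A(132, -14) - 1*28860 = 7/(132*(-1 + 11*132)) - 1*28860 = 7*(1/132)/(-1 + 1452) - 28860 = 7*(1/132)/1451 - 28860 = 7*(1/132)*(1/1451) - 28860 = 7/191532 - 28860 = -5527613513/191532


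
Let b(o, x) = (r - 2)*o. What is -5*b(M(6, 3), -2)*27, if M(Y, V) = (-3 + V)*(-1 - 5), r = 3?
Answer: 0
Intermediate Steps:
M(Y, V) = 18 - 6*V (M(Y, V) = (-3 + V)*(-6) = 18 - 6*V)
b(o, x) = o (b(o, x) = (3 - 2)*o = 1*o = o)
-5*b(M(6, 3), -2)*27 = -5*(18 - 6*3)*27 = -5*(18 - 18)*27 = -5*0*27 = 0*27 = 0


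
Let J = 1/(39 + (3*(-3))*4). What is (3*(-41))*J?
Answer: -41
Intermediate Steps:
J = ⅓ (J = 1/(39 - 9*4) = 1/(39 - 36) = 1/3 = ⅓ ≈ 0.33333)
(3*(-41))*J = (3*(-41))*(⅓) = -123*⅓ = -41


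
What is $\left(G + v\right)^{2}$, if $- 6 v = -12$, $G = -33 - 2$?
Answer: $1089$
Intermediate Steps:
$G = -35$
$v = 2$ ($v = \left(- \frac{1}{6}\right) \left(-12\right) = 2$)
$\left(G + v\right)^{2} = \left(-35 + 2\right)^{2} = \left(-33\right)^{2} = 1089$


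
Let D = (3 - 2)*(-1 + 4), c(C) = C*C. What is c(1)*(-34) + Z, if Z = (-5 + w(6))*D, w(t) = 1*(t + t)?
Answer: -13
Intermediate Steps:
c(C) = C²
D = 3 (D = 1*3 = 3)
w(t) = 2*t (w(t) = 1*(2*t) = 2*t)
Z = 21 (Z = (-5 + 2*6)*3 = (-5 + 12)*3 = 7*3 = 21)
c(1)*(-34) + Z = 1²*(-34) + 21 = 1*(-34) + 21 = -34 + 21 = -13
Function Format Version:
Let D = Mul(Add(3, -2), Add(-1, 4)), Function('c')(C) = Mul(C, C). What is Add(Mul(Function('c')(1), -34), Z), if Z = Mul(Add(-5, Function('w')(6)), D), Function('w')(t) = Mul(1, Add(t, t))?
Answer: -13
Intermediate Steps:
Function('c')(C) = Pow(C, 2)
D = 3 (D = Mul(1, 3) = 3)
Function('w')(t) = Mul(2, t) (Function('w')(t) = Mul(1, Mul(2, t)) = Mul(2, t))
Z = 21 (Z = Mul(Add(-5, Mul(2, 6)), 3) = Mul(Add(-5, 12), 3) = Mul(7, 3) = 21)
Add(Mul(Function('c')(1), -34), Z) = Add(Mul(Pow(1, 2), -34), 21) = Add(Mul(1, -34), 21) = Add(-34, 21) = -13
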